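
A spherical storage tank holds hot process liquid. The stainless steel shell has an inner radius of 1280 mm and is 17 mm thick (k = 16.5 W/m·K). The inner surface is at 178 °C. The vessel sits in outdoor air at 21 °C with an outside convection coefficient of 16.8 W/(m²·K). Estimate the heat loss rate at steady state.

Q ≈ 54800 W

Spherical conduction: R = (1/r_in − 1/r_out)/(4πk) per layer; series-sum.
R_stainless steel shell = (1/1.28 − 1/1.297)/(4π×16.5) = 4.939×10^-5 K/W
R_outer film = 1/(h·4πr_o²) = 1/(16.8×4π×1.297²) = 0.002816 K/W
R_total = 0.002865 K/W
Q = ΔT/R_total = 157/0.002865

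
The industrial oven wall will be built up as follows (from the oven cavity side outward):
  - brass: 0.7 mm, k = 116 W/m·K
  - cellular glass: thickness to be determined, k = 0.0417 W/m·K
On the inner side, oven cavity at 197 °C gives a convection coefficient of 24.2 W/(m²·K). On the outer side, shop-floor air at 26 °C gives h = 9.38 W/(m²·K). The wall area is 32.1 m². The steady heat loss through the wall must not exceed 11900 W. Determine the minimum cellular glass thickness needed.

Model the wall as resistances in series:
R_inner film = 1/(h_i·A) = 1/(24.2×32.1) = 0.001287 K/W
R_brass = L/(kA) = 0.0007/(116×32.1) = 1.88×10^-7 K/W
R_outer film = 1/(h_o·A) = 1/(9.38×32.1) = 0.003321 K/W
Sum of the known resistances R_other = 0.004609 K/W
Required total resistance R_tot = ΔT/Q_allow = 171/11900 = 0.01437 K/W
R_cellular glass = R_tot − R_other = 0.009761 K/W
L = R·k·A = 0.009761×0.0417×32.1

L ≈ 13.1 mm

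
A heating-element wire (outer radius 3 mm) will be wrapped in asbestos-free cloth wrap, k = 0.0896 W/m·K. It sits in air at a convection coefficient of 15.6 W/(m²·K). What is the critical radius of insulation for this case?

r_cr ≈ 5.74 mm

For a cylinder r_cr = k/h = 0.0896/15.6
r_cr = 5.74 mm; since the bare radius (3 mm) is below r_cr, adding a thin layer of insulation will *increase* heat loss.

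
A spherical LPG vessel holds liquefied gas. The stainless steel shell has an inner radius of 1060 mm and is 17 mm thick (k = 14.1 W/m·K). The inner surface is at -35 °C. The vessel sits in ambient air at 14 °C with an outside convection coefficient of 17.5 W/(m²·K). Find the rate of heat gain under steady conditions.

Q ≈ 12200 W

Spherical conduction: R = (1/r_in − 1/r_out)/(4πk) per layer; series-sum.
R_stainless steel shell = (1/1.06 − 1/1.077)/(4π×14.1) = 8.404×10^-5 K/W
R_outer film = 1/(h·4πr_o²) = 1/(17.5×4π×1.077²) = 0.00392 K/W
R_total = 0.004004 K/W
Q = ΔT/R_total = 49/0.004004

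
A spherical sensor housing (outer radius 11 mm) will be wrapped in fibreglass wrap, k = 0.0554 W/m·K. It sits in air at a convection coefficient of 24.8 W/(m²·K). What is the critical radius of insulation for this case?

r_cr ≈ 4.47 mm

For a sphere r_cr = 2k/h = 2×0.0554/24.8
r_cr = 4.47 mm; since the bare radius (11 mm) is above r_cr, any added insulation will reduce heat loss.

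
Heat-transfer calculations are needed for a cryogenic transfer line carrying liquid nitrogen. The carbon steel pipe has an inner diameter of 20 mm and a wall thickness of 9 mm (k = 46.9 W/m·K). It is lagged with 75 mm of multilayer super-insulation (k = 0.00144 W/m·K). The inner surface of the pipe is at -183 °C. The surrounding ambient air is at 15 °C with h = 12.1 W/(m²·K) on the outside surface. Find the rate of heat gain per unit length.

Treating each annulus and film as a series resistance:
R_carbon steel pipe wall = ln(19/10)/(2π×46.9×1) = 0.002178 K/W
R_multilayer super-insulation = ln(94/19)/(2π×0.00144×1) = 176.7 K/W
R_outer film = 1/(h_o·2πr_oL) = 1/(12.1×2π×0.094×1) = 0.1399 K/W
R_total = 176.9 K/W
Q = ΔT/R_total = 198/176.9

q′ ≈ 1.12 W/m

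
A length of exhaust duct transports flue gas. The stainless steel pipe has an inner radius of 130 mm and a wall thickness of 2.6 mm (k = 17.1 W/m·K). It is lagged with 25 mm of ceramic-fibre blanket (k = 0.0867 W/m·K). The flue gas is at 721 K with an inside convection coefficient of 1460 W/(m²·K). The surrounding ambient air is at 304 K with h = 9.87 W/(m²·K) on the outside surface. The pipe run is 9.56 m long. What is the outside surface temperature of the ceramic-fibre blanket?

T ≈ 405 K

For a radial system each layer contributes R = ln(r_out/r_in)/(2πkL); films add R = 1/(hA).
R_inner film = 1/(h_i·2πr₁L) = 1/(1460×2π×0.13×9.56) = 8.771×10^-5 K/W
R_stainless steel pipe wall = ln(132.6/130)/(2π×17.1×9.56) = 1.928×10^-5 K/W
R_ceramic-fibre blanket = ln(157.6/132.6)/(2π×0.0867×9.56) = 0.03317 K/W
R_outer film = 1/(h_o·2πr_oL) = 1/(9.87×2π×0.1576×9.56) = 0.0107 K/W
R_total = 0.04398 K/W
Q = ΔT/R_total = 417/0.04398
Q = 9480 W
T_interface = T_inner − Q·ΣR(inner→interface) = 721 − 9480×0.03327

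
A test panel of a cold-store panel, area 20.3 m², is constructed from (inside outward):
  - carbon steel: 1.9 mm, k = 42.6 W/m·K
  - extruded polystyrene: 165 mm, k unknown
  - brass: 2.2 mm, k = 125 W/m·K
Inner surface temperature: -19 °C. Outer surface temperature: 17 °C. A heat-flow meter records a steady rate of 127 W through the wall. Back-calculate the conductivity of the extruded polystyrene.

k ≈ 0.0287 W/(m·K)

Series thermal resistances:
R_carbon steel = L/(kA) = 0.0019/(42.6×20.3) = 2.197×10^-6 K/W
R_brass = L/(kA) = 0.0022/(125×20.3) = 8.67×10^-7 K/W
Sum of known resistances R_other = 3.064×10^-6 K/W
Total R = ΔT/Q = 36/127 = 0.2835 K/W
R_extruded polystyrene = R_total − R_other = 0.2835 K/W
k = L/(R·A) = 0.165/(0.2835×20.3)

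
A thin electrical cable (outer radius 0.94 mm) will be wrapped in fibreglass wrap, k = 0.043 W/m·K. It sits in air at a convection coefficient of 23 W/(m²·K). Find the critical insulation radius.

For a cylinder r_cr = k/h = 0.043/23
r_cr = 1.87 mm; since the bare radius (0.94 mm) is below r_cr, adding a thin layer of insulation will *increase* heat loss.

r_cr ≈ 1.87 mm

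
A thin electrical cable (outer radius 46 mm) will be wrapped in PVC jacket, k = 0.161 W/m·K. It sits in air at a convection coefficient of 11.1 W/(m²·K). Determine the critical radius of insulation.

For a cylinder r_cr = k/h = 0.161/11.1
r_cr = 14.5 mm; since the bare radius (46 mm) is above r_cr, any added insulation will reduce heat loss.

r_cr ≈ 14.5 mm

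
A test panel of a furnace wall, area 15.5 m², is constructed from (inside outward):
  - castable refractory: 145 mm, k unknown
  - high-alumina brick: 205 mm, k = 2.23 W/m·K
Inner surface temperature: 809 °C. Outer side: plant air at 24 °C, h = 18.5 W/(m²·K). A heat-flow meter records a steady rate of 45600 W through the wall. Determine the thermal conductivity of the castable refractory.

Model the wall as resistances in series:
R_high-alumina brick = L/(kA) = 0.205/(2.23×15.5) = 0.005931 K/W
R_outer film = 1/(h_o·A) = 1/(18.5×15.5) = 0.003487 K/W
Sum of known resistances R_other = 0.009418 K/W
Total R = ΔT/Q = 785/45600 = 0.01721 K/W
R_castable refractory = R_total − R_other = 0.007797 K/W
k = L/(R·A) = 0.145/(0.007797×15.5)

k ≈ 1.2 W/(m·K)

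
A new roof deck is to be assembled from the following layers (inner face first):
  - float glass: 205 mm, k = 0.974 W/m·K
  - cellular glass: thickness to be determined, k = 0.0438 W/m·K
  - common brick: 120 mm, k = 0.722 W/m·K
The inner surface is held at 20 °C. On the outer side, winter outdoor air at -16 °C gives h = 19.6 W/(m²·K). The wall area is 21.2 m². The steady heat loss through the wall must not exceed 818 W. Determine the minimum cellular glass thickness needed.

Model the wall as resistances in series:
R_float glass = L/(kA) = 0.205/(0.974×21.2) = 0.009928 K/W
R_common brick = L/(kA) = 0.12/(0.722×21.2) = 0.00784 K/W
R_outer film = 1/(h_o·A) = 1/(19.6×21.2) = 0.002407 K/W
Sum of the known resistances R_other = 0.02017 K/W
Required total resistance R_tot = ΔT/Q_allow = 36/818 = 0.04401 K/W
R_cellular glass = R_tot − R_other = 0.02384 K/W
L = R·k·A = 0.02384×0.0438×21.2

L ≈ 22.1 mm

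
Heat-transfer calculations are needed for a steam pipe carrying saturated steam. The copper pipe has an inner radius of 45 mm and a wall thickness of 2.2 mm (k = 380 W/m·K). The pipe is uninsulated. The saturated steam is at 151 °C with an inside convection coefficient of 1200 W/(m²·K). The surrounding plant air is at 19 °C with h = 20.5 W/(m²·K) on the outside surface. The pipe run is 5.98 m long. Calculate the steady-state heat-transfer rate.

Q ≈ 4710 W

Radial resistances (cylindrical: R_cond = ln(r_o/r_i)/(2πkL), R_conv = 1/(h·2πrL)):
R_inner film = 1/(h_i·2πr₁L) = 1/(1200×2π×0.045×5.98) = 4.929×10^-4 K/W
R_copper pipe wall = ln(47.2/45)/(2π×380×5.98) = 3.343×10^-6 K/W
R_outer film = 1/(h_o·2πr_oL) = 1/(20.5×2π×0.0472×5.98) = 0.02751 K/W
R_total = 0.028 K/W
Q = ΔT/R_total = 132/0.028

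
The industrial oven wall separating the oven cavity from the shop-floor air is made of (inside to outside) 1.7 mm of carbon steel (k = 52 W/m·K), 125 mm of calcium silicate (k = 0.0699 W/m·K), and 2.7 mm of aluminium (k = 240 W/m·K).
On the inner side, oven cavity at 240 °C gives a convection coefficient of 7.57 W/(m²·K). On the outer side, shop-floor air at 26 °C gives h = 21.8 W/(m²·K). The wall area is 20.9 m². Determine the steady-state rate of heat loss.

Q ≈ 2270 W

Thermal resistances in series:
R_inner film = 1/(h_i·A) = 1/(7.57×20.9) = 0.006321 K/W
R_carbon steel = L/(kA) = 0.0017/(52×20.9) = 1.564×10^-6 K/W
R_calcium silicate = L/(kA) = 0.125/(0.0699×20.9) = 0.08556 K/W
R_aluminium = L/(kA) = 0.0027/(240×20.9) = 5.383×10^-7 K/W
R_outer film = 1/(h_o·A) = 1/(21.8×20.9) = 0.002195 K/W
R_total = 0.09408 K/W
Q = ΔT / R_total = 214 / 0.09408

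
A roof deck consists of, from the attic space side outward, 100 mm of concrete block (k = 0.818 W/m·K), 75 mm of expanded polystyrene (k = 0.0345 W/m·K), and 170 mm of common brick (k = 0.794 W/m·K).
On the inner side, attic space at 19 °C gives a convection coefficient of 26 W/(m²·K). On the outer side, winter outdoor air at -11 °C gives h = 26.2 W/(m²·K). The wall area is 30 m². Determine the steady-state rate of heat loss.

Q ≈ 348 W

Using the resistance-network approach (series):
R_inner film = 1/(h_i·A) = 1/(26×30) = 0.001282 K/W
R_concrete block = L/(kA) = 0.1/(0.818×30) = 0.004075 K/W
R_expanded polystyrene = L/(kA) = 0.075/(0.0345×30) = 0.07246 K/W
R_common brick = L/(kA) = 0.17/(0.794×30) = 0.007137 K/W
R_outer film = 1/(h_o·A) = 1/(26.2×30) = 0.001272 K/W
R_total = 0.08623 K/W
Q = ΔT / R_total = 30 / 0.08623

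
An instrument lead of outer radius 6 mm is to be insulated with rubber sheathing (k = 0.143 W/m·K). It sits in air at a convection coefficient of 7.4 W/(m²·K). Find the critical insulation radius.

For a cylinder r_cr = k/h = 0.143/7.4
r_cr = 19.3 mm; since the bare radius (6 mm) is below r_cr, adding a thin layer of insulation will *increase* heat loss.

r_cr ≈ 19.3 mm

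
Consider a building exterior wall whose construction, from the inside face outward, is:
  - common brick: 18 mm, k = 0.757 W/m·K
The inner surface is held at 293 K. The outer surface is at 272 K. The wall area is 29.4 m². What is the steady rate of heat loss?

Treating each layer as a thermal resistance in series:
R_common brick = L/(kA) = 0.018/(0.757×29.4) = 8.088×10^-4 K/W
R_total = 8.088×10^-4 K/W
Q = ΔT / R_total = 21 / 8.088×10^-4

Q ≈ 26000 W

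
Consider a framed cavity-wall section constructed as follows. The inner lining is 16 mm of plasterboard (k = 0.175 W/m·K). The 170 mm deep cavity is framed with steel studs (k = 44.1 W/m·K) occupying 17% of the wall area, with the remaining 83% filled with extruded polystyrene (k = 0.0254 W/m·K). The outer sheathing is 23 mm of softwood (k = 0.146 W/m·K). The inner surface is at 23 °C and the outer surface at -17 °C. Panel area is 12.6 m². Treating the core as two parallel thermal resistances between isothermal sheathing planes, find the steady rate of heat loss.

Q ≈ 1860 W

Sheathing layers in series; stud and cavity paths in parallel between them.
R_inner = 0.016/(0.175×12.6) = 0.007256 K/W
R_stud  = 0.17/(44.1×0.17×12.6) = 0.0018 K/W
R_cav   = 0.17/(0.0254×0.83×12.6) = 0.64 K/W
1/R_core = 1/R_stud + 1/R_cav → R_core = 0.001795 K/W
R_outer = 0.023/(0.146×12.6) = 0.0125 K/W
R_total = 0.02155 K/W
Q = ΔT/R_total = 40/0.02155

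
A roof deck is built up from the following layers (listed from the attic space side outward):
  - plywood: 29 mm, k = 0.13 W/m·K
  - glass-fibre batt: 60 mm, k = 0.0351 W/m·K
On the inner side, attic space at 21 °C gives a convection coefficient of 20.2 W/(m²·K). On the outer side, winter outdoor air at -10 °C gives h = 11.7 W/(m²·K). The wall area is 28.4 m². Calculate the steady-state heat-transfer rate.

Thermal resistances in series:
R_inner film = 1/(h_i·A) = 1/(20.2×28.4) = 0.001743 K/W
R_plywood = L/(kA) = 0.029/(0.13×28.4) = 0.007855 K/W
R_glass-fibre batt = L/(kA) = 0.06/(0.0351×28.4) = 0.06019 K/W
R_outer film = 1/(h_o·A) = 1/(11.7×28.4) = 0.00301 K/W
R_total = 0.0728 K/W
Q = ΔT / R_total = 31 / 0.0728

Q ≈ 426 W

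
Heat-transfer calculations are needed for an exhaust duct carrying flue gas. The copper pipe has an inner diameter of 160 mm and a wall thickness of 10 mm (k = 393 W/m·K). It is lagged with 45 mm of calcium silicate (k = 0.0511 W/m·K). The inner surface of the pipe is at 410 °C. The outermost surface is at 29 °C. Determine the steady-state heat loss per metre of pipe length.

Treating each annulus and film as a series resistance:
R_copper pipe wall = ln(90/80)/(2π×393×1) = 4.77×10^-5 K/W
R_calcium silicate = ln(135/90)/(2π×0.0511×1) = 1.263 K/W
R_total = 1.263 K/W
Q = ΔT/R_total = 381/1.263

q′ ≈ 302 W/m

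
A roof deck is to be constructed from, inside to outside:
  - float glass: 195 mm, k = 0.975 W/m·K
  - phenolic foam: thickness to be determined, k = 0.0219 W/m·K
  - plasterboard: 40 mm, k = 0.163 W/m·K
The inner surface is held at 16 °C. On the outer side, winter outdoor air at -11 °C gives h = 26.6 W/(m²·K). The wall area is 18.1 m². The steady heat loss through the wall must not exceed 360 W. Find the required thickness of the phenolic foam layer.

L ≈ 19.2 mm

Using the resistance-network approach (series):
R_float glass = L/(kA) = 0.195/(0.975×18.1) = 0.01105 K/W
R_plasterboard = L/(kA) = 0.04/(0.163×18.1) = 0.01356 K/W
R_outer film = 1/(h_o·A) = 1/(26.6×18.1) = 0.002077 K/W
Sum of the known resistances R_other = 0.02668 K/W
Required total resistance R_tot = ΔT/Q_allow = 27/360 = 0.075 K/W
R_phenolic foam = R_tot − R_other = 0.04832 K/W
L = R·k·A = 0.04832×0.0219×18.1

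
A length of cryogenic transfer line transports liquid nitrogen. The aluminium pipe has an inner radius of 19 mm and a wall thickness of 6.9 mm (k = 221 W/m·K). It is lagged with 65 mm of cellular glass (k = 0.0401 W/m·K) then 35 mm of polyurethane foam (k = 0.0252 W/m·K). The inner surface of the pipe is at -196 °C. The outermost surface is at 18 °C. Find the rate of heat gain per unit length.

q′ ≈ 30.4 W/m

For a radial system each layer contributes R = ln(r_out/r_in)/(2πkL); films add R = 1/(hA).
R_aluminium pipe wall = ln(25.9/19)/(2π×221×1) = 2.231×10^-4 K/W
R_cellular glass = ln(90.9/25.9)/(2π×0.0401×1) = 4.983 K/W
R_polyurethane foam = ln(125.9/90.9)/(2π×0.0252×1) = 2.057 K/W
R_total = 7.04 K/W
Q = ΔT/R_total = 214/7.04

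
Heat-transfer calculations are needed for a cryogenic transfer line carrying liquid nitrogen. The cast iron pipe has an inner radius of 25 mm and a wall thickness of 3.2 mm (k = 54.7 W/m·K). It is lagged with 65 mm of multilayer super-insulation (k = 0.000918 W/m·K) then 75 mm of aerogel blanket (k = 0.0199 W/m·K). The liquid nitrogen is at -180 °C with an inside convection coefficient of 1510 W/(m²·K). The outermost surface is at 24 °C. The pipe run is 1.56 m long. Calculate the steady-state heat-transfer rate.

Cylindrical conduction, so R = ln(r₂/r₁)/(2πkL) per layer, in series:
R_inner film = 1/(h_i·2πr₁L) = 1/(1510×2π×0.025×1.56) = 0.002703 K/W
R_cast iron pipe wall = ln(28.2/25)/(2π×54.7×1.56) = 2.246×10^-4 K/W
R_multilayer super-insulation = ln(93.2/28.2)/(2π×0.000918×1.56) = 132.9 K/W
R_aerogel blanket = ln(168.2/93.2)/(2π×0.0199×1.56) = 3.027 K/W
R_total = 135.9 K/W
Q = ΔT/R_total = 204/135.9

Q ≈ 1.5 W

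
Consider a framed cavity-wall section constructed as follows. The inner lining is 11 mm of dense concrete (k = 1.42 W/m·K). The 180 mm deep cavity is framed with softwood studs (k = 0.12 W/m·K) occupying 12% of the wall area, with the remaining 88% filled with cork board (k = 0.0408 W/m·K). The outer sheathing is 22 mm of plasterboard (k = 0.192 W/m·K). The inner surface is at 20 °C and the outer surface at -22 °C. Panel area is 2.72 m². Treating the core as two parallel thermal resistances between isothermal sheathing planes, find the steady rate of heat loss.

Sheathing layers in series; stud and cavity paths in parallel between them.
R_inner = 0.011/(1.42×2.72) = 0.002848 K/W
R_stud  = 0.18/(0.12×0.12×2.72) = 4.596 K/W
R_cav   = 0.18/(0.0408×0.88×2.72) = 1.843 K/W
1/R_core = 1/R_stud + 1/R_cav → R_core = 1.316 K/W
R_outer = 0.022/(0.192×2.72) = 0.04213 K/W
R_total = 1.361 K/W
Q = ΔT/R_total = 42/1.361

Q ≈ 30.9 W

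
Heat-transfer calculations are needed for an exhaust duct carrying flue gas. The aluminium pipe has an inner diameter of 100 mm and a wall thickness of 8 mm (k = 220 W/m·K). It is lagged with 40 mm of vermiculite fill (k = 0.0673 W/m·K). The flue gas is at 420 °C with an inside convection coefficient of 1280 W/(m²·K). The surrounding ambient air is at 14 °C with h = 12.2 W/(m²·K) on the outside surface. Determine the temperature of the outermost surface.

Treating each annulus and film as a series resistance:
R_inner film = 1/(h_i·2πr₁L) = 1/(1280×2π×0.05×1) = 0.002487 K/W
R_aluminium pipe wall = ln(58/50)/(2π×220×1) = 1.074×10^-4 K/W
R_vermiculite fill = ln(98/58)/(2π×0.0673×1) = 1.24 K/W
R_outer film = 1/(h_o·2πr_oL) = 1/(12.2×2π×0.098×1) = 0.1331 K/W
R_total = 1.376 K/W
Q = ΔT/R_total = 406/1.376
Q = 295 W/m
T_interface = T_inner − Q·ΣR(inner→interface) = 420 − 295×1.243

T ≈ 53.3 °C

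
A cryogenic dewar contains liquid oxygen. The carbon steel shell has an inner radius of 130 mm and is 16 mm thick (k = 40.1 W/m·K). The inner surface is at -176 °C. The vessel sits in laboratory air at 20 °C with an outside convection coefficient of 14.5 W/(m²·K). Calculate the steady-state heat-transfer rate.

Q ≈ 756 W

Spherical conduction: R = (1/r_in − 1/r_out)/(4πk) per layer; series-sum.
R_carbon steel shell = (1/0.13 − 1/0.146)/(4π×40.1) = 0.001673 K/W
R_outer film = 1/(h·4πr_o²) = 1/(14.5×4π×0.146²) = 0.2575 K/W
R_total = 0.2591 K/W
Q = ΔT/R_total = 196/0.2591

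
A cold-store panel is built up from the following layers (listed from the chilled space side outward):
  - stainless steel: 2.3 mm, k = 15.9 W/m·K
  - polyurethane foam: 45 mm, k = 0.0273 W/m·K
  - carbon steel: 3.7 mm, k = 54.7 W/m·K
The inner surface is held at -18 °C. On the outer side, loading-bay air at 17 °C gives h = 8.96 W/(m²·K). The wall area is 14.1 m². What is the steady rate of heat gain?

Model the wall as resistances in series:
R_stainless steel = L/(kA) = 0.0023/(15.9×14.1) = 1.026×10^-5 K/W
R_polyurethane foam = L/(kA) = 0.045/(0.0273×14.1) = 0.1169 K/W
R_carbon steel = L/(kA) = 0.0037/(54.7×14.1) = 4.797×10^-6 K/W
R_outer film = 1/(h_o·A) = 1/(8.96×14.1) = 0.007915 K/W
R_total = 0.1248 K/W
Q = ΔT / R_total = 35 / 0.1248

Q ≈ 280 W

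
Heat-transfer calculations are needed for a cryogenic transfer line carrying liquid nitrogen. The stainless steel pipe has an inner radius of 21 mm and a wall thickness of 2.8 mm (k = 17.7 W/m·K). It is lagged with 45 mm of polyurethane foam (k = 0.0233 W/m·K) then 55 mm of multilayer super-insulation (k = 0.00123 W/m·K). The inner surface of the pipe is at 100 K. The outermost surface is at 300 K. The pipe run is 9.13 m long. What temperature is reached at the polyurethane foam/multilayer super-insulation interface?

Per-layer cylindrical resistances, series-summed:
R_stainless steel pipe wall = ln(23.8/21)/(2π×17.7×9.13) = 1.233×10^-4 K/W
R_polyurethane foam = ln(68.8/23.8)/(2π×0.0233×9.13) = 0.7942 K/W
R_multilayer super-insulation = ln(123.8/68.8)/(2π×0.00123×9.13) = 8.326 K/W
R_total = 9.12 K/W
Q = ΔT/R_total = 200/9.12
Q = 21.9 W
T_interface = T_inner + Q·ΣR(inner→interface) = 100 + 21.9×0.7943

T ≈ 117 K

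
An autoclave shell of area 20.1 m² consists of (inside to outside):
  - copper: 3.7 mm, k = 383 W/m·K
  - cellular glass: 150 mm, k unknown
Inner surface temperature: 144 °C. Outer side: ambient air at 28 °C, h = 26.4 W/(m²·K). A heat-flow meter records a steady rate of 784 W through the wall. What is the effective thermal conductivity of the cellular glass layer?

Series thermal resistances:
R_copper = L/(kA) = 0.0037/(383×20.1) = 4.806×10^-7 K/W
R_outer film = 1/(h_o·A) = 1/(26.4×20.1) = 0.001885 K/W
Sum of known resistances R_other = 0.001885 K/W
Total R = ΔT/Q = 116/784 = 0.148 K/W
R_cellular glass = R_total − R_other = 0.1461 K/W
k = L/(R·A) = 0.15/(0.1461×20.1)

k ≈ 0.0511 W/(m·K)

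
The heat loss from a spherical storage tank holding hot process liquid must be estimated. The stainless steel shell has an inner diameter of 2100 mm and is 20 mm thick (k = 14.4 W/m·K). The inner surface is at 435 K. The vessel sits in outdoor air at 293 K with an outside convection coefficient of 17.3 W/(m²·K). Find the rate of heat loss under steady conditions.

Each spherical layer contributes R = (1/r_i − 1/r_o)/(4πk):
R_stainless steel shell = (1/1.05 − 1/1.07)/(4π×14.4) = 9.837×10^-5 K/W
R_outer film = 1/(h·4πr_o²) = 1/(17.3×4π×1.07²) = 0.004018 K/W
R_total = 0.004116 K/W
Q = ΔT/R_total = 142/0.004116

Q ≈ 34500 W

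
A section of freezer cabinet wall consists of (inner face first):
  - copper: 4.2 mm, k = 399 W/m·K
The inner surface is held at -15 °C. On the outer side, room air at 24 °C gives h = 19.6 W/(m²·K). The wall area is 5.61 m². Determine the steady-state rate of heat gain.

Thermal resistances in series:
R_copper = L/(kA) = 0.0042/(399×5.61) = 1.876×10^-6 K/W
R_outer film = 1/(h_o·A) = 1/(19.6×5.61) = 0.009095 K/W
R_total = 0.009096 K/W
Q = ΔT / R_total = 39 / 0.009096

Q ≈ 4290 W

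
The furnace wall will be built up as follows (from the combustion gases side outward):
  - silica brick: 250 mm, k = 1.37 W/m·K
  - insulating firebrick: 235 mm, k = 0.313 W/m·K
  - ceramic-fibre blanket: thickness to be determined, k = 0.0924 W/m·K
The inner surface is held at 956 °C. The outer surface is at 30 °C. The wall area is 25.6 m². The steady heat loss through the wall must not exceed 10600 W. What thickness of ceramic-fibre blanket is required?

L ≈ 120 mm

Series thermal resistances:
R_silica brick = L/(kA) = 0.25/(1.37×25.6) = 0.007128 K/W
R_insulating firebrick = L/(kA) = 0.235/(0.313×25.6) = 0.02933 K/W
Sum of the known resistances R_other = 0.03646 K/W
Required total resistance R_tot = ΔT/Q_allow = 926/10600 = 0.08736 K/W
R_ceramic-fibre blanket = R_tot − R_other = 0.0509 K/W
L = R·k·A = 0.0509×0.0924×25.6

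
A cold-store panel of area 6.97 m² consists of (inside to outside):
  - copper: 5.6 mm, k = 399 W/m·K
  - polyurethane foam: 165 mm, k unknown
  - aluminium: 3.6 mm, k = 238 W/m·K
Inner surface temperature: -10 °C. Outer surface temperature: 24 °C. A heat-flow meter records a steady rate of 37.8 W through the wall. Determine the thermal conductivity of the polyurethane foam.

Series thermal resistances:
R_copper = L/(kA) = 0.0056/(399×6.97) = 2.014×10^-6 K/W
R_aluminium = L/(kA) = 0.0036/(238×6.97) = 2.17×10^-6 K/W
Sum of known resistances R_other = 4.184×10^-6 K/W
Total R = ΔT/Q = 34/37.8 = 0.8995 K/W
R_polyurethane foam = R_total − R_other = 0.8995 K/W
k = L/(R·A) = 0.165/(0.8995×6.97)

k ≈ 0.0263 W/(m·K)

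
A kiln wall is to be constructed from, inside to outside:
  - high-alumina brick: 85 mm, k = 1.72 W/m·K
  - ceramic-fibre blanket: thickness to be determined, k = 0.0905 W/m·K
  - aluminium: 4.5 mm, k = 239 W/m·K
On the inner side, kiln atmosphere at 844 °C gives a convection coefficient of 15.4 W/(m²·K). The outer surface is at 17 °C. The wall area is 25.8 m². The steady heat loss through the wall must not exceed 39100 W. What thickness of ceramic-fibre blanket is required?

L ≈ 39 mm

Thermal resistances in series:
R_inner film = 1/(h_i·A) = 1/(15.4×25.8) = 0.002517 K/W
R_high-alumina brick = L/(kA) = 0.085/(1.72×25.8) = 0.001915 K/W
R_aluminium = L/(kA) = 0.0045/(239×25.8) = 7.298×10^-7 K/W
Sum of the known resistances R_other = 0.004433 K/W
Required total resistance R_tot = ΔT/Q_allow = 827/39100 = 0.02115 K/W
R_ceramic-fibre blanket = R_tot − R_other = 0.01672 K/W
L = R·k·A = 0.01672×0.0905×25.8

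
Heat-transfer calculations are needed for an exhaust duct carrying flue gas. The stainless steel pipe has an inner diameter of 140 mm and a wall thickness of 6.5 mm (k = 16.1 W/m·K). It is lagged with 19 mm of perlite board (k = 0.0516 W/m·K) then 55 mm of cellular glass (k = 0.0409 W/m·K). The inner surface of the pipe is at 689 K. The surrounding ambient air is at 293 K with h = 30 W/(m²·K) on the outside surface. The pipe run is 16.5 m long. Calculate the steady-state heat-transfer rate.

Treating each annulus and film as a series resistance:
R_stainless steel pipe wall = ln(76.5/70)/(2π×16.1×16.5) = 5.32×10^-5 K/W
R_perlite board = ln(95.5/76.5)/(2π×0.0516×16.5) = 0.04147 K/W
R_cellular glass = ln(150.5/95.5)/(2π×0.0409×16.5) = 0.1073 K/W
R_outer film = 1/(h_o·2πr_oL) = 1/(30×2π×0.1505×16.5) = 0.002136 K/W
R_total = 0.1509 K/W
Q = ΔT/R_total = 396/0.1509

Q ≈ 2620 W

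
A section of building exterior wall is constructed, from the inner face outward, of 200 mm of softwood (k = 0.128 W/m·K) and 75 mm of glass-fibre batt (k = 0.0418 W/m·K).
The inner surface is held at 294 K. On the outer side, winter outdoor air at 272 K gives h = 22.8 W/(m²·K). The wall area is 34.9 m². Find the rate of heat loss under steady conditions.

Thermal resistances in series:
R_softwood = L/(kA) = 0.2/(0.128×34.9) = 0.04477 K/W
R_glass-fibre batt = L/(kA) = 0.075/(0.0418×34.9) = 0.05141 K/W
R_outer film = 1/(h_o·A) = 1/(22.8×34.9) = 0.001257 K/W
R_total = 0.09744 K/W
Q = ΔT / R_total = 22 / 0.09744

Q ≈ 226 W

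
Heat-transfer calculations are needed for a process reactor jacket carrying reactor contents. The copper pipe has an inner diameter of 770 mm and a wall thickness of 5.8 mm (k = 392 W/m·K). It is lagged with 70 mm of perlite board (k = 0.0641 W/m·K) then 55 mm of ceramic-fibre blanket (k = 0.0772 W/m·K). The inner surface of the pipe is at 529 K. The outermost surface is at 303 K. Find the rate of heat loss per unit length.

q′ ≈ 352 W/m

Per-layer cylindrical resistances, series-summed:
R_copper pipe wall = ln(390.8/385)/(2π×392×1) = 6.071×10^-6 K/W
R_perlite board = ln(460.8/390.8)/(2π×0.0641×1) = 0.4091 K/W
R_ceramic-fibre blanket = ln(515.8/460.8)/(2π×0.0772×1) = 0.2325 K/W
R_total = 0.6416 K/W
Q = ΔT/R_total = 226/0.6416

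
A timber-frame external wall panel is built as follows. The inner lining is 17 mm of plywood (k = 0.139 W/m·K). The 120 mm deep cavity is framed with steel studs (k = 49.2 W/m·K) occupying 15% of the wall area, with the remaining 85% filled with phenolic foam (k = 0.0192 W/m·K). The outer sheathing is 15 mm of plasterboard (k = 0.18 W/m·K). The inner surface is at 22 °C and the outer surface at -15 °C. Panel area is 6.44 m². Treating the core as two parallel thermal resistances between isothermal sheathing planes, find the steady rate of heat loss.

Sheathing layers in series; stud and cavity paths in parallel between them.
R_inner = 0.017/(0.139×6.44) = 0.01899 K/W
R_stud  = 0.12/(49.2×0.15×6.44) = 0.002525 K/W
R_cav   = 0.12/(0.0192×0.85×6.44) = 1.142 K/W
1/R_core = 1/R_stud + 1/R_cav → R_core = 0.002519 K/W
R_outer = 0.015/(0.18×6.44) = 0.01294 K/W
R_total = 0.03445 K/W
Q = ΔT/R_total = 37/0.03445

Q ≈ 1070 W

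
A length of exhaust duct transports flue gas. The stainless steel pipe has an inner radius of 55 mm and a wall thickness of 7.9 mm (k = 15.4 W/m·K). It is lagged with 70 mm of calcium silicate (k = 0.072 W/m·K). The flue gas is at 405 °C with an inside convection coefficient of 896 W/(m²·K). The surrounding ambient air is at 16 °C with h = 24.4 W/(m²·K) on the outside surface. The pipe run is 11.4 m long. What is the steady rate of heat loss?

Q ≈ 2600 W

Per-layer cylindrical resistances, series-summed:
R_inner film = 1/(h_i·2πr₁L) = 1/(896×2π×0.055×11.4) = 2.833×10^-4 K/W
R_stainless steel pipe wall = ln(62.9/55)/(2π×15.4×11.4) = 1.217×10^-4 K/W
R_calcium silicate = ln(132.9/62.9)/(2π×0.072×11.4) = 0.145 K/W
R_outer film = 1/(h_o·2πr_oL) = 1/(24.4×2π×0.1329×11.4) = 0.004305 K/W
R_total = 0.1498 K/W
Q = ΔT/R_total = 389/0.1498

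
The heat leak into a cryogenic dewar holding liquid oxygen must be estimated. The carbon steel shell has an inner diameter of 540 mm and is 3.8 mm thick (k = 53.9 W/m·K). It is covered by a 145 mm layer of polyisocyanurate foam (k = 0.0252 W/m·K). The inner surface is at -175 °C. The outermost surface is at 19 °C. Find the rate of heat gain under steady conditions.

Q ≈ 48.6 W

Radial (spherical) resistances in series:
R_carbon steel shell = (1/0.27 − 1/0.2738)/(4π×53.9) = 7.589×10^-5 K/W
R_polyisocyanurate foam = (1/0.2738 − 1/0.4188)/(4π×0.0252) = 3.993 K/W
R_total = 3.993 K/W
Q = ΔT/R_total = 194/3.993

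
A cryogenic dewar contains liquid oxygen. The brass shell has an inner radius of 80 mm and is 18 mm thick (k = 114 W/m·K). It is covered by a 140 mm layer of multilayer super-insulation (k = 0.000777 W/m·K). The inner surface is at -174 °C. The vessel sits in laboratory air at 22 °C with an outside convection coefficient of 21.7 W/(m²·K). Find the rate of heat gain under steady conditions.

Q ≈ 0.319 W

For a spherical shell R = (1/r₁ − 1/r₂)/(4πk); film R = 1/(h·4πr²). In series:
R_brass shell = (1/0.08 − 1/0.098)/(4π×114) = 0.001603 K/W
R_multilayer super-insulation = (1/0.098 − 1/0.238)/(4π×0.000777) = 614.7 K/W
R_outer film = 1/(h·4πr_o²) = 1/(21.7×4π×0.238²) = 0.06474 K/W
R_total = 614.8 K/W
Q = ΔT/R_total = 196/614.8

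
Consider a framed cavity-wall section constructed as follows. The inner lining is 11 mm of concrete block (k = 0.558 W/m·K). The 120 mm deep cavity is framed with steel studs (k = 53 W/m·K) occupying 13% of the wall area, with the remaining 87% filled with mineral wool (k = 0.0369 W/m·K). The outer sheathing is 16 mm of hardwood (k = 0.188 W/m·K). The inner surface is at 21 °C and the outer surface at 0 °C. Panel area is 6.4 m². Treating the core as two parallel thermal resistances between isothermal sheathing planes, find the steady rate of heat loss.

Sheathing layers in series; stud and cavity paths in parallel between them.
R_inner = 0.011/(0.558×6.4) = 0.00308 K/W
R_stud  = 0.12/(53×0.13×6.4) = 0.002721 K/W
R_cav   = 0.12/(0.0369×0.87×6.4) = 0.5841 K/W
1/R_core = 1/R_stud + 1/R_cav → R_core = 0.002709 K/W
R_outer = 0.016/(0.188×6.4) = 0.0133 K/W
R_total = 0.01909 K/W
Q = ΔT/R_total = 21/0.01909

Q ≈ 1100 W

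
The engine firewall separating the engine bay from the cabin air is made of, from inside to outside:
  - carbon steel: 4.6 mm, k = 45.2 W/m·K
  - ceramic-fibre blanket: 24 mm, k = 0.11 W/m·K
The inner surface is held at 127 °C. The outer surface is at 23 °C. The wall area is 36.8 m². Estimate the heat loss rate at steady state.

Q ≈ 17500 W

Model the wall as resistances in series:
R_carbon steel = L/(kA) = 0.0046/(45.2×36.8) = 2.765×10^-6 K/W
R_ceramic-fibre blanket = L/(kA) = 0.024/(0.11×36.8) = 0.005929 K/W
R_total = 0.005932 K/W
Q = ΔT / R_total = 104 / 0.005932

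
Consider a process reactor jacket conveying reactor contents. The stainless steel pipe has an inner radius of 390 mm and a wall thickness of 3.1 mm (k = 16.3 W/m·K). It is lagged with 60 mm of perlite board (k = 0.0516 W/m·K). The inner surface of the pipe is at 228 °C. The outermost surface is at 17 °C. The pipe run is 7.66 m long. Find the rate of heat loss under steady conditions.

Q ≈ 3690 W

Radial resistances (cylindrical: R_cond = ln(r_o/r_i)/(2πkL), R_conv = 1/(h·2πrL)):
R_stainless steel pipe wall = ln(393.1/390)/(2π×16.3×7.66) = 1.009×10^-5 K/W
R_perlite board = ln(453.1/393.1)/(2π×0.0516×7.66) = 0.0572 K/W
R_total = 0.05721 K/W
Q = ΔT/R_total = 211/0.05721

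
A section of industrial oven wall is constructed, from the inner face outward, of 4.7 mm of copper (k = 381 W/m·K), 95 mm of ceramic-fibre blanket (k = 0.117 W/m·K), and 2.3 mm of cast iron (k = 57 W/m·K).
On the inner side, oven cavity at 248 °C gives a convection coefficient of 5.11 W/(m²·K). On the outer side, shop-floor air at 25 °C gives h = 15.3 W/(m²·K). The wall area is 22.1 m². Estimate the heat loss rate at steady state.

Q ≈ 4590 W

Treating each layer as a thermal resistance in series:
R_inner film = 1/(h_i·A) = 1/(5.11×22.1) = 0.008855 K/W
R_copper = L/(kA) = 0.0047/(381×22.1) = 5.582×10^-7 K/W
R_ceramic-fibre blanket = L/(kA) = 0.095/(0.117×22.1) = 0.03674 K/W
R_cast iron = L/(kA) = 0.0023/(57×22.1) = 1.826×10^-6 K/W
R_outer film = 1/(h_o·A) = 1/(15.3×22.1) = 0.002957 K/W
R_total = 0.04856 K/W
Q = ΔT / R_total = 223 / 0.04856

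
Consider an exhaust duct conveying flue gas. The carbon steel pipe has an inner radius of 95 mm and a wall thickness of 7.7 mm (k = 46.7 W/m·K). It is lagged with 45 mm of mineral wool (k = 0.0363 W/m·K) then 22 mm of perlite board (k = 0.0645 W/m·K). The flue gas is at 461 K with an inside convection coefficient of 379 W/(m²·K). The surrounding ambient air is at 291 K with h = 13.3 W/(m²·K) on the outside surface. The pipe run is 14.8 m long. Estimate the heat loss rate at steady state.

For a radial system each layer contributes R = ln(r_out/r_in)/(2πkL); films add R = 1/(hA).
R_inner film = 1/(h_i·2πr₁L) = 1/(379×2π×0.095×14.8) = 2.987×10^-4 K/W
R_carbon steel pipe wall = ln(102.7/95)/(2π×46.7×14.8) = 1.795×10^-5 K/W
R_mineral wool = ln(147.7/102.7)/(2π×0.0363×14.8) = 0.1076 K/W
R_perlite board = ln(169.7/147.7)/(2π×0.0645×14.8) = 0.02315 K/W
R_outer film = 1/(h_o·2πr_oL) = 1/(13.3×2π×0.1697×14.8) = 0.004765 K/W
R_total = 0.1359 K/W
Q = ΔT/R_total = 170/0.1359

Q ≈ 1250 W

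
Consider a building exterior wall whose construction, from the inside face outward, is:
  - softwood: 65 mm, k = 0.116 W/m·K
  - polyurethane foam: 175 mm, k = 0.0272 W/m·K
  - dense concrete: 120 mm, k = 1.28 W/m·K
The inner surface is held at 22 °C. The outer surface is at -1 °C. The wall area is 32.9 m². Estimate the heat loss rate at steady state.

Treating each layer as a thermal resistance in series:
R_softwood = L/(kA) = 0.065/(0.116×32.9) = 0.01703 K/W
R_polyurethane foam = L/(kA) = 0.175/(0.0272×32.9) = 0.1956 K/W
R_dense concrete = L/(kA) = 0.12/(1.28×32.9) = 0.00285 K/W
R_total = 0.2154 K/W
Q = ΔT / R_total = 23 / 0.2154

Q ≈ 107 W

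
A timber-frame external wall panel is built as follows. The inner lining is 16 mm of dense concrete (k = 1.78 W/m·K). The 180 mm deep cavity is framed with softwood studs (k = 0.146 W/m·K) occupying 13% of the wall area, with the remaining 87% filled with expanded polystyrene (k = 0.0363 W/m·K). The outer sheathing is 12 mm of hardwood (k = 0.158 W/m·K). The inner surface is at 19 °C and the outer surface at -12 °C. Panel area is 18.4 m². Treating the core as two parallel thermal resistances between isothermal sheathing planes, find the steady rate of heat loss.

Q ≈ 156 W

Sheathing layers in series; stud and cavity paths in parallel between them.
R_inner = 0.016/(1.78×18.4) = 4.885×10^-4 K/W
R_stud  = 0.18/(0.146×0.13×18.4) = 0.5154 K/W
R_cav   = 0.18/(0.0363×0.87×18.4) = 0.3098 K/W
1/R_core = 1/R_stud + 1/R_cav → R_core = 0.1935 K/W
R_outer = 0.012/(0.158×18.4) = 0.004128 K/W
R_total = 0.1981 K/W
Q = ΔT/R_total = 31/0.1981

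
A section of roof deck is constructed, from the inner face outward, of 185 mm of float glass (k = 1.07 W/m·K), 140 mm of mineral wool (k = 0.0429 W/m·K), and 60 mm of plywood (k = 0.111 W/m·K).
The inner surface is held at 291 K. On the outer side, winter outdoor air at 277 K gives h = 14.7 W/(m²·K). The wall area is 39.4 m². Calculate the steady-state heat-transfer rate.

Using the resistance-network approach (series):
R_float glass = L/(kA) = 0.185/(1.07×39.4) = 0.004388 K/W
R_mineral wool = L/(kA) = 0.14/(0.0429×39.4) = 0.08283 K/W
R_plywood = L/(kA) = 0.06/(0.111×39.4) = 0.01372 K/W
R_outer film = 1/(h_o·A) = 1/(14.7×39.4) = 0.001727 K/W
R_total = 0.1027 K/W
Q = ΔT / R_total = 14 / 0.1027

Q ≈ 136 W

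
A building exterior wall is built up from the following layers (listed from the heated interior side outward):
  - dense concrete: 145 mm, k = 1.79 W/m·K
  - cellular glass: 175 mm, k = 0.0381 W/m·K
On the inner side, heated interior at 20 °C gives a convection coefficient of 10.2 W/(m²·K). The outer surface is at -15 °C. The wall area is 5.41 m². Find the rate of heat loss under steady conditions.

Using the resistance-network approach (series):
R_inner film = 1/(h_i·A) = 1/(10.2×5.41) = 0.01812 K/W
R_dense concrete = L/(kA) = 0.145/(1.79×5.41) = 0.01497 K/W
R_cellular glass = L/(kA) = 0.175/(0.0381×5.41) = 0.849 K/W
R_total = 0.8821 K/W
Q = ΔT / R_total = 35 / 0.8821

Q ≈ 39.7 W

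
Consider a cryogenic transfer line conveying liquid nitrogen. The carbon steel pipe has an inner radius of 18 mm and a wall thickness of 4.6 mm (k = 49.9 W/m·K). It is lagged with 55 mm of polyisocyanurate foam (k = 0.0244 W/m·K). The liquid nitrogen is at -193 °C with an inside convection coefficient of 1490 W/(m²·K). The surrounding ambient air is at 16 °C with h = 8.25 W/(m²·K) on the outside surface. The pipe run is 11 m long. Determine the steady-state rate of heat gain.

Q ≈ 277 W

Radial resistances (cylindrical: R_cond = ln(r_o/r_i)/(2πkL), R_conv = 1/(h·2πrL)):
R_inner film = 1/(h_i·2πr₁L) = 1/(1490×2π×0.018×11) = 5.395×10^-4 K/W
R_carbon steel pipe wall = ln(22.6/18)/(2π×49.9×11) = 6.599×10^-5 K/W
R_polyisocyanurate foam = ln(77.6/22.6)/(2π×0.0244×11) = 0.7315 K/W
R_outer film = 1/(h_o·2πr_oL) = 1/(8.25×2π×0.0776×11) = 0.0226 K/W
R_total = 0.7547 K/W
Q = ΔT/R_total = 209/0.7547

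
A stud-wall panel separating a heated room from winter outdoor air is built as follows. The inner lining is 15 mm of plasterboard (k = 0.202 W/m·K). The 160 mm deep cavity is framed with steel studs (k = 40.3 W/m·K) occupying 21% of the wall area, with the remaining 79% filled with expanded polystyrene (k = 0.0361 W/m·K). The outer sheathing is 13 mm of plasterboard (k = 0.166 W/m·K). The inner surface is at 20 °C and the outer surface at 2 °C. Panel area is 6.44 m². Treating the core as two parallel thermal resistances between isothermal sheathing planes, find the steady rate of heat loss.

Q ≈ 676 W

Sheathing layers in series; stud and cavity paths in parallel between them.
R_inner = 0.015/(0.202×6.44) = 0.01153 K/W
R_stud  = 0.16/(40.3×0.21×6.44) = 0.002936 K/W
R_cav   = 0.16/(0.0361×0.79×6.44) = 0.8712 K/W
1/R_core = 1/R_stud + 1/R_cav → R_core = 0.002926 K/W
R_outer = 0.013/(0.166×6.44) = 0.01216 K/W
R_total = 0.02662 K/W
Q = ΔT/R_total = 18/0.02662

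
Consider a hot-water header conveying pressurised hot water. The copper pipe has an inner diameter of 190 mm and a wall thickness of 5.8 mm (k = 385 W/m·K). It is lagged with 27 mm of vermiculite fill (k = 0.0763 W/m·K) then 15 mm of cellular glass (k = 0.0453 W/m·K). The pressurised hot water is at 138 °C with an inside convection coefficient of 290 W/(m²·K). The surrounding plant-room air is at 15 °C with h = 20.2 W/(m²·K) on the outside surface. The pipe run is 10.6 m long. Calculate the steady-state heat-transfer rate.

Q ≈ 1380 W

Per-layer cylindrical resistances, series-summed:
R_inner film = 1/(h_i·2πr₁L) = 1/(290×2π×0.095×10.6) = 5.45×10^-4 K/W
R_copper pipe wall = ln(100.8/95)/(2π×385×10.6) = 2.311×10^-6 K/W
R_vermiculite fill = ln(127.8/100.8)/(2π×0.0763×10.6) = 0.0467 K/W
R_cellular glass = ln(142.8/127.8)/(2π×0.0453×10.6) = 0.03678 K/W
R_outer film = 1/(h_o·2πr_oL) = 1/(20.2×2π×0.1428×10.6) = 0.005205 K/W
R_total = 0.08924 K/W
Q = ΔT/R_total = 123/0.08924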